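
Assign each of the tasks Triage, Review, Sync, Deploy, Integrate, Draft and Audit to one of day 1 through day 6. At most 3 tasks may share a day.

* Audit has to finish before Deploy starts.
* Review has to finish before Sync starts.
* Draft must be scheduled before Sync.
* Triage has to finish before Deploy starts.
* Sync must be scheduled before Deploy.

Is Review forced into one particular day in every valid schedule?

No

Review can be day 1 (e.g. Draft in day 1, Triage in day 1, Integrate in day 2, Deploy in day 3, Audit in day 2, Sync in day 2, Review in day 1) or day 2 (e.g. Integrate=day 2, Triage=day 1, Review=day 2, Draft=day 1, Deploy=day 4, Audit=day 1, Sync=day 3).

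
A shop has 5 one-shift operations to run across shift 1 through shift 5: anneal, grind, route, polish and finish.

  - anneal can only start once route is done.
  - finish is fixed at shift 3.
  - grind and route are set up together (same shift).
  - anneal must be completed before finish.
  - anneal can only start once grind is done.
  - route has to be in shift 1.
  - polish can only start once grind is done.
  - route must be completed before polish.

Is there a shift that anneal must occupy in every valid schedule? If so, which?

route is fixed at shift 1 and must come before anneal, so anneal is at least shift 2.
finish is fixed at shift 3 and must come after anneal, so anneal is at most shift 2.
So anneal must be shift 2.

shift 2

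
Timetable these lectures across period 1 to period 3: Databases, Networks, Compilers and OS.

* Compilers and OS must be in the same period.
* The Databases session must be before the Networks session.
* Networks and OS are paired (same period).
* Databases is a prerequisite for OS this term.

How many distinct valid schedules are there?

Enumerating: Databases -> period 1, Compilers -> period 2, OS -> period 2, Networks -> period 2 | Networks -> period 3, Databases -> period 1, Compilers -> period 3, OS -> period 3 | Compilers in period 3, Networks in period 3, Databases in period 2, OS in period 3.

3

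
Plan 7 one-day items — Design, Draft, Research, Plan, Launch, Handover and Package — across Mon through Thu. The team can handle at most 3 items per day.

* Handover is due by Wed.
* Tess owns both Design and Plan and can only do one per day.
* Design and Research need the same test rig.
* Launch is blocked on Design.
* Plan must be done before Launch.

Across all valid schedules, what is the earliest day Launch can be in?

Wed

Precedence pushes Launch to at least Tue.
Launch at Wed is achievable: Research in Tue; Plan in Tue; Package in Tue; Launch in Wed; Design in Mon; Draft in Mon; Handover in Mon.
Nothing earlier works — the conflict and capacity constraints rule out every day before Wed.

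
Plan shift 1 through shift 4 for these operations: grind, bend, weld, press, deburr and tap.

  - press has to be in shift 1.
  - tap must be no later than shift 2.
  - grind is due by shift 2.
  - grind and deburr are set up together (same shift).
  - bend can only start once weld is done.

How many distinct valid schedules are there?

Splitting on grind: it can be shift 1 (12), shift 2 (12). Listing each branch's schedules as (bend, weld, press, deburr, tap) by shift number:
grind=shift 1: (2,1,1,1,1) (2,1,1,1,2) (3,1,1,1,1) (3,1,1,1,2) (3,2,1,1,1) (3,2,1,1,2) (4,1,1,1,1) (4,1,1,1,2) (4,2,1,1,1) (4,2,1,1,2) (4,3,1,1,1) (4,3,1,1,2) — 12.
grind=shift 2: (2,1,1,2,1) (2,1,1,2,2) (3,1,1,2,1) (3,1,1,2,2) (3,2,1,2,1) (3,2,1,2,2) (4,1,1,2,1) (4,1,1,2,2) (4,2,1,2,1) (4,2,1,2,2) (4,3,1,2,1) (4,3,1,2,2) — 12.
Summing: 12 + 12 = 24.

24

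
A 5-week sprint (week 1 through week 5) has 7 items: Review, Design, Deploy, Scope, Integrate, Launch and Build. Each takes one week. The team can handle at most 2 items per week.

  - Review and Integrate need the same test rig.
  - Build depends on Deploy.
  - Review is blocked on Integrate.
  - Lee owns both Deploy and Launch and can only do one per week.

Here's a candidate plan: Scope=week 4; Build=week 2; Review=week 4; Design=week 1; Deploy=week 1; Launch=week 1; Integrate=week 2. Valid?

Build depends on Deploy — holds.
Review and Integrate need the same test rig — holds.
Lee owns both Deploy and Launch and can only do one per week — violated.
The team can handle at most 2 items per week — violated.
Review is blocked on Integrate — holds.

Invalid. Lee owns both Deploy and Launch and can only do one per week.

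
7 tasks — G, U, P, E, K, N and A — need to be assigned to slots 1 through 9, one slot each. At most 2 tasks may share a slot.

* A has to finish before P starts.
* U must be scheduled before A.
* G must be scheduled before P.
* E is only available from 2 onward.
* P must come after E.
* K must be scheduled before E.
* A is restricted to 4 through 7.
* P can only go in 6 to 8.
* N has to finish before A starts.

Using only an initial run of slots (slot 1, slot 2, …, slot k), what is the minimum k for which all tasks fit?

6 slots

The precedence chain requires at least 3 distinct slots.
With at most 2 per slot and 7 tasks, at least 4 slots are needed.
P can't be placed before 6, so the schedule must run through at least slot 6.
6 works (last occupied slot: 6): for example P=6, K=1, U=2, E=2, G=1, N=3, A=4.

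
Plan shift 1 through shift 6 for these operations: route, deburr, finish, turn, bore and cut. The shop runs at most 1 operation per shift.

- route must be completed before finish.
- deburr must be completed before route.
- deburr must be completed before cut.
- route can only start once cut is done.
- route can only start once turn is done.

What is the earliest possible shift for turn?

shift 1

Downstream work caps turn at shift 4.
turn at shift 1 is achievable: deburr -> shift 2, finish -> shift 5, bore -> shift 6, cut -> shift 3, turn -> shift 1, route -> shift 4.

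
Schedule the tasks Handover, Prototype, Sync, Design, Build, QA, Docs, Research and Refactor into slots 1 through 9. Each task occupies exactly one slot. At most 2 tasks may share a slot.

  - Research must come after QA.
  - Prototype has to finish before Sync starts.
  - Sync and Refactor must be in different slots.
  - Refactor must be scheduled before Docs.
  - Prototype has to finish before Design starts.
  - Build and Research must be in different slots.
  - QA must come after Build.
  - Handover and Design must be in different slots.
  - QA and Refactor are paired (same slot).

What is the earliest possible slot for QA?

Precedence pushes QA to at least 2; downstream work caps QA at 8.
QA at 2 is achievable: Prototype -> 1, Build -> 1, Docs -> 4, Refactor -> 2, QA -> 2, Design -> 3, Research -> 4, Handover -> 5, Sync -> 3.

2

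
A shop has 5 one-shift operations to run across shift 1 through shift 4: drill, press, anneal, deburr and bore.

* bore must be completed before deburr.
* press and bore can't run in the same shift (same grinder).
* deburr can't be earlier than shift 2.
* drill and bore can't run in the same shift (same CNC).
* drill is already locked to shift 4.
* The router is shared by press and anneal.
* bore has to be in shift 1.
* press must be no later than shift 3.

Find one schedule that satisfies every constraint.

drill -> shift 4; bore -> shift 1; deburr -> shift 2; press -> shift 2; anneal -> shift 1

Checking: bore(shift 1) before deburr(shift 2); press(shift 2) != anneal(shift 1); press(shift 2) != bore(shift 1); drill(shift 4) != bore(shift 1); bore=shift 1 in [shift 1,shift 1]; deburr=shift 2 in [shift 2,shift 4]; drill=shift 4 in [shift 4,shift 4]; press=shift 2 in [shift 1,shift 3].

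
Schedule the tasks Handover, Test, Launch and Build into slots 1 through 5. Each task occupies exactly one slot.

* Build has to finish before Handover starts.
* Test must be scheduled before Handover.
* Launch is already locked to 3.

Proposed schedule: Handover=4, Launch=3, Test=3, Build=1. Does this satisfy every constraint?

Yes, all constraints hold

Test must be scheduled before Handover — holds.
Launch is already locked to 3 — holds.
Build has to finish before Handover starts — holds.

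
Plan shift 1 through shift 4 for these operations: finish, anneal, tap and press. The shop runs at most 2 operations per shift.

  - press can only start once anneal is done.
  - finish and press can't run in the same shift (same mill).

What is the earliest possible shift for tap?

tap at shift 1 is achievable: finish=shift 3, anneal=shift 1, press=shift 2, tap=shift 1.

shift 1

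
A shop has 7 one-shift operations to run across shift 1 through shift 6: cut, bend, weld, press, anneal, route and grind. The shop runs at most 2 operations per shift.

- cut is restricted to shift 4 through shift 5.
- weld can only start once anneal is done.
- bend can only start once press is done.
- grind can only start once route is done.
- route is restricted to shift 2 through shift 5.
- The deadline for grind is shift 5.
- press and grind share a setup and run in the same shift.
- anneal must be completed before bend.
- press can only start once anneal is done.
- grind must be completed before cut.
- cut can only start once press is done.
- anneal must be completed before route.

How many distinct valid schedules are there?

41

Splitting on cut: it can be shift 4 (11), shift 5 (30). Listing each branch's schedules as (bend, weld, press, anneal, route, grind) by shift number:
cut=shift 4: (4,2,3,1,2,3) (4,5,3,1,2,3) (4,6,3,1,2,3) (5,2,3,1,2,3) (5,4,3,1,2,3) (5,5,3,1,2,3) (5,6,3,1,2,3) (6,2,3,1,2,3) (6,4,3,1,2,3) (6,5,3,1,2,3) (6,6,3,1,2,3) — 11.
cut=shift 5: (4,2,3,1,2,3) (4,4,3,1,2,3) (4,5,3,1,2,3) (4,6,3,1,2,3) (5,2,3,1,2,3) (5,2,4,1,2,4) (5,2,4,1,3,4) (5,3,4,1,2,4) (5,3,4,1,3,4) (5,3,4,2,3,4) (5,4,3,1,2,3) (5,6,3,1,2,3) (5,6,4,1,2,4) (5,6,4,1,3,4) (5,6,4,2,3,4) (6,2,3,1,2,3) (6,2,4,1,2,4) (6,2,4,1,3,4) (6,3,4,1,2,4) (6,3,4,1,3,4) (6,3,4,2,3,4) (6,4,3,1,2,3) (6,5,3,1,2,3) (6,5,4,1,2,4) (6,5,4,1,3,4) (6,5,4,2,3,4) (6,6,3,1,2,3) (6,6,4,1,2,4) (6,6,4,1,3,4) (6,6,4,2,3,4) — 30.
Summing: 11 + 30 = 41.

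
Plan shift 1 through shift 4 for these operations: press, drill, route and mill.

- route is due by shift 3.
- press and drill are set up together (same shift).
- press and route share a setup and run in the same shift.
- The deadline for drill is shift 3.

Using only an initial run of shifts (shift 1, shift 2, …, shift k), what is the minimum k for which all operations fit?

1 works (last occupied shift: shift 1): for example press -> shift 1; mill -> shift 1; route -> shift 1; drill -> shift 1.

1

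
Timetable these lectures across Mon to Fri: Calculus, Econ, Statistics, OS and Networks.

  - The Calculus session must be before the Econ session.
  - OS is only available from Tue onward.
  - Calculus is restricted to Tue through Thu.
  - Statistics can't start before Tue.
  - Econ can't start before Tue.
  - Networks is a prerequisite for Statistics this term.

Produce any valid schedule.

OS -> Tue; Econ -> Wed; Networks -> Mon; Statistics -> Tue; Calculus -> Tue

Checking: Networks(Mon) before Statistics(Tue); Calculus(Tue) before Econ(Wed); Econ=Wed in [Tue,Fri]; Calculus=Tue in [Tue,Thu]; OS=Tue in [Tue,Fri]; Statistics=Tue in [Tue,Fri].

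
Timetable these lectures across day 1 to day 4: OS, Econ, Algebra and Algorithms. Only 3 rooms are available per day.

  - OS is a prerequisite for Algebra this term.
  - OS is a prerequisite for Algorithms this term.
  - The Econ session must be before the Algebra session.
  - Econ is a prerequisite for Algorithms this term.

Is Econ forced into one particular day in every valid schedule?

No

Econ can be day 1 (e.g. Algorithms -> day 2, Algebra -> day 2, Econ -> day 1, OS -> day 1) or day 2 (e.g. OS=day 1; Algorithms=day 3; Econ=day 2; Algebra=day 3).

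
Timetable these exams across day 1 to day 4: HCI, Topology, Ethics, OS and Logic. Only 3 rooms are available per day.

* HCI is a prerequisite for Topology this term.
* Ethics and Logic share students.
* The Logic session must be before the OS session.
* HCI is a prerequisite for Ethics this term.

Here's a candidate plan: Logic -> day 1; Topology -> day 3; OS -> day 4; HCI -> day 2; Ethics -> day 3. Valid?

Yes, all constraints hold

HCI is a prerequisite for Ethics this term — holds.
HCI is a prerequisite for Topology this term — holds.
Ethics and Logic share students — holds.
Only 3 rooms are available per day — holds.
The Logic session must be before the OS session — holds.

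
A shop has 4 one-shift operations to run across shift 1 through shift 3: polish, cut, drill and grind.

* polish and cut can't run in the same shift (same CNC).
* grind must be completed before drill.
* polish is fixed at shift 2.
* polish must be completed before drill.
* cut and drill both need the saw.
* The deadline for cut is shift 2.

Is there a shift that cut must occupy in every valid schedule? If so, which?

shift 1

cut's window is shift 1–shift 2.
polish is fixed at shift 2, and cut can't share a shift with polish.
So cut must be shift 1.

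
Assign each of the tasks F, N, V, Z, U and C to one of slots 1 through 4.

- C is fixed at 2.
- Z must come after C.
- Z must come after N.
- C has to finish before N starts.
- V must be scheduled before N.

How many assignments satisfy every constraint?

32

Splitting on F: it can be 1 (8), 2 (8), 3 (8), 4 (8). Listing each branch's schedules as (N, V, Z, U, C):
F=1: (3,1,4,1,2) (3,1,4,2,2) (3,1,4,3,2) (3,1,4,4,2) (3,2,4,1,2) (3,2,4,2,2) (3,2,4,3,2) (3,2,4,4,2) — 8.
F=2: (3,1,4,1,2) (3,1,4,2,2) (3,1,4,3,2) (3,1,4,4,2) (3,2,4,1,2) (3,2,4,2,2) (3,2,4,3,2) (3,2,4,4,2) — 8.
F=3: (3,1,4,1,2) (3,1,4,2,2) (3,1,4,3,2) (3,1,4,4,2) (3,2,4,1,2) (3,2,4,2,2) (3,2,4,3,2) (3,2,4,4,2) — 8.
F=4: (3,1,4,1,2) (3,1,4,2,2) (3,1,4,3,2) (3,1,4,4,2) (3,2,4,1,2) (3,2,4,2,2) (3,2,4,3,2) (3,2,4,4,2) — 8.
Summing: 8 + 8 + 8 + 8 = 32.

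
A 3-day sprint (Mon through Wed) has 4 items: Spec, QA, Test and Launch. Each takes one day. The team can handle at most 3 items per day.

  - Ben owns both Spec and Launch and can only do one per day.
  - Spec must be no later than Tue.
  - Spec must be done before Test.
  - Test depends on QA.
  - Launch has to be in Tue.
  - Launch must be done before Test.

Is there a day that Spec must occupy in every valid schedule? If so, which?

Mon

Spec's window is Mon–Tue.
Launch is fixed at Tue, and Spec can't share a day with Launch.
So Spec must be Mon.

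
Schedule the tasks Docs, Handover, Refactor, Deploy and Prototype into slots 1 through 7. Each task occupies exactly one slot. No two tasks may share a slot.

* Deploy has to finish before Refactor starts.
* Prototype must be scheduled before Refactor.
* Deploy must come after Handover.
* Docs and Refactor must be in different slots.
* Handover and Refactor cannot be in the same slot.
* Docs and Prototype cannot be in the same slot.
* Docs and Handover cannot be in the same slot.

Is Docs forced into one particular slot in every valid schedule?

No

Docs can be 1 (e.g. Handover -> 2; Refactor -> 5; Prototype -> 4; Docs -> 1; Deploy -> 3) or 2 (e.g. Refactor in 5; Docs in 2; Prototype in 4; Deploy in 3; Handover in 1).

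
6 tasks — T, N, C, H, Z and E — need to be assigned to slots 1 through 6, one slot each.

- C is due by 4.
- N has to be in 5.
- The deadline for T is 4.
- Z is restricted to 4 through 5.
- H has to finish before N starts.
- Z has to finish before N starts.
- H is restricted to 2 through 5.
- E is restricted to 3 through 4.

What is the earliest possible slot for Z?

4

Z is available from 4; Z's own window allows nothing later than 5; downstream work caps Z at 4.
Z at 4 is achievable: Z -> 4, E -> 3, N -> 5, T -> 1, C -> 1, H -> 2.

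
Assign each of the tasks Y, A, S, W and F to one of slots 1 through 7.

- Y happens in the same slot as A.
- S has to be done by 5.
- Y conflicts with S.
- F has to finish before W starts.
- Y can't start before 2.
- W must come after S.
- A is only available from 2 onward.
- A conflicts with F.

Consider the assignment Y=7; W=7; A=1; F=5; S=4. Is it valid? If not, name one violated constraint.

No — it violates: A is only available from 2 onward

F has to finish before W starts — holds.
A conflicts with F — holds.
Y can't start before 2 — holds.
Y conflicts with S — holds.
S has to be done by 5 — holds.
A is only available from 2 onward — violated.
W must come after S — holds.
Y happens in the same slot as A — violated.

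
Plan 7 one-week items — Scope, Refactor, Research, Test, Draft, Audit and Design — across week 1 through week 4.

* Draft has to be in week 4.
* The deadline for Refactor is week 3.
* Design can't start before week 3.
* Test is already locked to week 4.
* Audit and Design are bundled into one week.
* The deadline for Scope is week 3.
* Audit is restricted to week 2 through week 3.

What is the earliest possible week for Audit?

Audit is available from week 2; Audit must be in the same week as Design, which can't be before week 3, so Audit is at least week 3; Audit's own window allows nothing later than week 3.
Audit at week 3 is achievable: Design -> week 3, Scope -> week 1, Refactor -> week 1, Audit -> week 3, Test -> week 4, Research -> week 1, Draft -> week 4.

week 3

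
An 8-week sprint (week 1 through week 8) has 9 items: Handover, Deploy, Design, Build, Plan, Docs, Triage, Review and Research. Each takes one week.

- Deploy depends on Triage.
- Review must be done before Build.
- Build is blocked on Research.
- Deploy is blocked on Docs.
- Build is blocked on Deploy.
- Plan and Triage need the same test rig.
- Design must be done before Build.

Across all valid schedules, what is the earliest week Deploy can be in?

Precedence pushes Deploy to at least week 2; downstream work caps Deploy at week 7.
Deploy at week 2 is achievable: Deploy -> week 2, Docs -> week 1, Review -> week 1, Plan -> week 2, Research -> week 1, Design -> week 1, Build -> week 3, Handover -> week 1, Triage -> week 1.

week 2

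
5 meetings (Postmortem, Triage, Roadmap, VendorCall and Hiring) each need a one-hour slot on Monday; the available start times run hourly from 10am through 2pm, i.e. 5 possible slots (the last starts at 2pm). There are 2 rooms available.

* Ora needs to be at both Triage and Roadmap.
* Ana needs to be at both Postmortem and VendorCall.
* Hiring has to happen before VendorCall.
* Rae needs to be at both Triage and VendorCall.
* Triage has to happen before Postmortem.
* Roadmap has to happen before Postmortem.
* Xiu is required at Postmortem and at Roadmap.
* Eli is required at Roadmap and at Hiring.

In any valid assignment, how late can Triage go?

Downstream work caps Triage at 1pm.
Triage at 1pm is achievable: Postmortem -> 2pm; Hiring -> 11am; Triage -> 1pm; VendorCall -> 12pm; Roadmap -> 10am.

1pm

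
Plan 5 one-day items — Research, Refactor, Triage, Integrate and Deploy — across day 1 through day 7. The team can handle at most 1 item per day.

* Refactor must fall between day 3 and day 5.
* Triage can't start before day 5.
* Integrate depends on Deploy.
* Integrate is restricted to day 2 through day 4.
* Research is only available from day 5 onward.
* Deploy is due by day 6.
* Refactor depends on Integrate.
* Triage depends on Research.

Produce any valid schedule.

Research -> day 5, Triage -> day 6, Refactor -> day 3, Integrate -> day 2, Deploy -> day 1

Checking: Integrate(day 2) before Refactor(day 3); Research(day 5) before Triage(day 6); Deploy(day 1) before Integrate(day 2); Triage=day 6 in [day 5,day 7]; Research=day 5 in [day 5,day 7]; Refactor=day 3 in [day 3,day 5]; Integrate=day 2 in [day 2,day 4]; Deploy=day 1 in [day 1,day 6]; max 1 per day (cap 1).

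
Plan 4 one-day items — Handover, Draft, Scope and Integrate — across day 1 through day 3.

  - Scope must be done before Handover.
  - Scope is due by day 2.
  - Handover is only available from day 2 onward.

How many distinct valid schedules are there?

Splitting on Handover: it can be day 2 (9), day 3 (18). Listing each branch's schedules as (Draft, Scope, Integrate) by day number:
Handover=day 2: (1,1,1) (1,1,2) (1,1,3) (2,1,1) (2,1,2) (2,1,3) (3,1,1) (3,1,2) (3,1,3) — 9.
Handover=day 3: (1,1,1) (1,1,2) (1,1,3) (1,2,1) (1,2,2) (1,2,3) (2,1,1) (2,1,2) (2,1,3) (2,2,1) (2,2,2) (2,2,3) (3,1,1) (3,1,2) (3,1,3) (3,2,1) (3,2,2) (3,2,3) — 18.
Summing: 9 + 18 = 27.

27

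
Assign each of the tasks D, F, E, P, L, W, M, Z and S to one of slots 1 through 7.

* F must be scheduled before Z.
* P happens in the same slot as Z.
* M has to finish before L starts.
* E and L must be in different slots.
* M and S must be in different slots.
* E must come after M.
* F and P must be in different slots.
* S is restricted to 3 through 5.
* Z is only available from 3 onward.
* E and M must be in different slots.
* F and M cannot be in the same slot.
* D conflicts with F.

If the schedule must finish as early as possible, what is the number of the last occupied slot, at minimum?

slot 3

The precedence chain requires at least 2 distinct slots.
Z can't be placed before 3, so the schedule must run through at least slot 3.
3 works (last occupied slot: 3): for example S=3, F=2, E=2, D=1, W=1, L=3, P=3, Z=3, M=1.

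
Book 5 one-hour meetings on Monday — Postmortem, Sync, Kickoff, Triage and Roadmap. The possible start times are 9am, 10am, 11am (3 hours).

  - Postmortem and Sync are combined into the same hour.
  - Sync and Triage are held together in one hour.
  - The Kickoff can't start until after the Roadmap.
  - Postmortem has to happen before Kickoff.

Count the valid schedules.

5

Splitting on Postmortem: it can be 9am (3), 10am (2). Listing each branch's schedules as (Sync, Kickoff, Triage, Roadmap):
Postmortem=9am: (9am,10am,9am,9am) (9am,11am,9am,9am) (9am,11am,9am,10am) — 3.
Postmortem=10am: (10am,11am,10am,9am) (10am,11am,10am,10am) — 2.
Summing: 3 + 2 = 5.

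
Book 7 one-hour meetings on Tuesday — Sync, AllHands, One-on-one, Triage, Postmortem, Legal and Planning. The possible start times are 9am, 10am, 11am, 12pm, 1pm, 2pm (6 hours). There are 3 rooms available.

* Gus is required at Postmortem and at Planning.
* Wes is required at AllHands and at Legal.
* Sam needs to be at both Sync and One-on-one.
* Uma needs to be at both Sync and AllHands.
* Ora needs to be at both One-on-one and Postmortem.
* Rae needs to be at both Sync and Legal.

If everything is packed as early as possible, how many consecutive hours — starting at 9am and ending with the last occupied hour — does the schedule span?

3 hours

With at most 3 per hour and 7 meetings, at least 3 hours are needed.
3 works (last occupied hour: 11am): for example Legal=11am, Planning=10am, Sync=9am, Triage=9am, AllHands=10am, One-on-one=10am, Postmortem=9am.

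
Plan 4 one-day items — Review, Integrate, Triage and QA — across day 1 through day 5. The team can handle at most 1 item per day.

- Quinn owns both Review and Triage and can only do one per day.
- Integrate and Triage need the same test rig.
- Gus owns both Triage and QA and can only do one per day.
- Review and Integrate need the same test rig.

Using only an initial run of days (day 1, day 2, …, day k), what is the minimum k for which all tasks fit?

4

With at most 1 per day and 4 tasks, at least 4 days are needed.
4 works (last occupied day: day 4): for example Integrate -> day 2; QA -> day 4; Review -> day 1; Triage -> day 3.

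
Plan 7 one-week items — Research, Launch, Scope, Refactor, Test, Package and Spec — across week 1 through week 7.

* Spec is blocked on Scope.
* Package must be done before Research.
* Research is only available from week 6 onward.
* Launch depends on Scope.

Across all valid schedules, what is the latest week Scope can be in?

Downstream work caps Scope at week 6.
Scope at week 6 is achievable: Research=week 6; Package=week 1; Test=week 1; Spec=week 7; Launch=week 7; Scope=week 6; Refactor=week 1.

week 6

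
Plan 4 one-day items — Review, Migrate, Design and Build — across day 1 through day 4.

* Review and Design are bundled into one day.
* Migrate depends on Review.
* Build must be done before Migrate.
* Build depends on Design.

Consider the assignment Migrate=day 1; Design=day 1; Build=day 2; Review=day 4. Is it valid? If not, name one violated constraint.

No — it violates: Migrate depends on Review

Build must be done before Migrate — violated.
Migrate depends on Review — violated.
Build depends on Design — holds.
Review and Design are bundled into one day — violated.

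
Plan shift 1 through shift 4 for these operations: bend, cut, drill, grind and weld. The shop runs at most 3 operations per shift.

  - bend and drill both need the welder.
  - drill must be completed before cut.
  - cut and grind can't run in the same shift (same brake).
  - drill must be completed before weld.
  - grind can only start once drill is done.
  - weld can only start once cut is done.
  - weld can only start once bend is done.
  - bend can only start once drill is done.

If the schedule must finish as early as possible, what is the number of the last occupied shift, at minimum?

The precedence chain requires at least 3 distinct shifts.
With at most 3 per shift and 5 operations, at least 2 shifts are needed.
3 works (last occupied shift: shift 3): for example bend -> shift 2; weld -> shift 3; grind -> shift 3; drill -> shift 1; cut -> shift 2.

shift 3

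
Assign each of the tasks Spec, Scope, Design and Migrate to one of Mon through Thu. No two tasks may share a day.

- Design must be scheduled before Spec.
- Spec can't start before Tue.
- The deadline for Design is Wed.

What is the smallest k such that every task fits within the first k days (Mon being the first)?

The precedence chain requires at least 2 distinct days.
With at most 1 per day and 4 tasks, at least 4 days are needed.
4 works (last occupied day: Thu): for example Spec=Tue; Design=Mon; Scope=Wed; Migrate=Thu.

4 days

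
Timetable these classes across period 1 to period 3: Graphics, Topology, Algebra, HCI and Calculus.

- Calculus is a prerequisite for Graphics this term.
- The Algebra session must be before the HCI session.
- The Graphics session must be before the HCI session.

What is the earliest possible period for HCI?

Precedence pushes HCI to at least period 3.
HCI at period 3 is achievable: Topology=period 1, HCI=period 3, Calculus=period 1, Algebra=period 1, Graphics=period 2.

period 3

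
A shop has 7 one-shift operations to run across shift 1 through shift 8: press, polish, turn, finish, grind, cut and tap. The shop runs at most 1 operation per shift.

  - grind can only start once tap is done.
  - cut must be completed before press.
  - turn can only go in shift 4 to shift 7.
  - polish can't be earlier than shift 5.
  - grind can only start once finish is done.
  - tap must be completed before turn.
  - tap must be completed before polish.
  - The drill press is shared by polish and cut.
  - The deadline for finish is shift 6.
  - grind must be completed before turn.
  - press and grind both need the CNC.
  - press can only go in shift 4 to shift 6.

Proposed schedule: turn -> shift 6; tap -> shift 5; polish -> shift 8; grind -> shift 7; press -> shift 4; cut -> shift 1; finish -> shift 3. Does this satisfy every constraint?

Invalid. grind must be completed before turn.

grind can only start once finish is done — holds.
grind must be completed before turn — violated.
cut must be completed before press — holds.
tap must be completed before turn — holds.
The deadline for finish is shift 6 — holds.
press and grind both need the CNC — holds.
turn can only go in shift 4 to shift 7 — holds.
press can only go in shift 4 to shift 6 — holds.
tap must be completed before polish — holds.
The drill press is shared by polish and cut — holds.
polish can't be earlier than shift 5 — holds.
grind can only start once tap is done — holds.
The shop runs at most 1 operation per shift — holds.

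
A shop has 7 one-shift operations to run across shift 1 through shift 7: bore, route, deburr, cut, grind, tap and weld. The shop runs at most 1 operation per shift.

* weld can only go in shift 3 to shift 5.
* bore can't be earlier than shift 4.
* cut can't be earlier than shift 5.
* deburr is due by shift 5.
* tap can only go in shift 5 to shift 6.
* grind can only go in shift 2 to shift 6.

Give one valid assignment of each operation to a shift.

cut=shift 6; deburr=shift 1; route=shift 7; weld=shift 3; bore=shift 4; grind=shift 2; tap=shift 5

Checking: weld=shift 3 in [shift 3,shift 5]; tap=shift 5 in [shift 5,shift 6]; cut=shift 6 in [shift 5,shift 7]; deburr=shift 1 in [shift 1,shift 5]; bore=shift 4 in [shift 4,shift 7]; grind=shift 2 in [shift 2,shift 6]; max 1 per shift (cap 1).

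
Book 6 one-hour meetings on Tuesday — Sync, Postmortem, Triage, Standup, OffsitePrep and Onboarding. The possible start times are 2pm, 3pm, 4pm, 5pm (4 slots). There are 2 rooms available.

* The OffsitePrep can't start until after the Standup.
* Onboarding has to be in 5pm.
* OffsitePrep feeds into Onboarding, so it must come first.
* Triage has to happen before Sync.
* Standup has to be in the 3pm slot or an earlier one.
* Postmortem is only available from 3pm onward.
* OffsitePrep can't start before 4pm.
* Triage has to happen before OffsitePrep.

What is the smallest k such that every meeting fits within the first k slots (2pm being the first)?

The precedence chain requires at least 3 distinct slots.
With at most 2 per slot and 6 meetings, at least 3 slots are needed.
Onboarding can't be placed before 5pm — that is slot 4 counting from 2pm — so the schedule must run through at least 4 slots.
4 works (last occupied slot: 5pm): for example Standup -> 2pm; Triage -> 2pm; Onboarding -> 5pm; OffsitePrep -> 4pm; Sync -> 3pm; Postmortem -> 3pm.

4 slots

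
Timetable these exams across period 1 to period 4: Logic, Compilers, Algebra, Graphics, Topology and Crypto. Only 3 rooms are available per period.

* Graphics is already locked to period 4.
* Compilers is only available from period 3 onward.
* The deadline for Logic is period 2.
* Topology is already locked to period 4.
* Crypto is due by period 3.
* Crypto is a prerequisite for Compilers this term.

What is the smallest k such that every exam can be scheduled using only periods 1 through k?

4

The precedence chain requires at least 2 distinct periods.
With at most 3 per period and 6 exams, at least 2 periods are needed.
Graphics can't be placed before period 4, so the schedule must run through at least period 4.
4 works (last occupied period: period 4): for example Graphics in period 4; Logic in period 1; Algebra in period 1; Topology in period 4; Compilers in period 3; Crypto in period 1.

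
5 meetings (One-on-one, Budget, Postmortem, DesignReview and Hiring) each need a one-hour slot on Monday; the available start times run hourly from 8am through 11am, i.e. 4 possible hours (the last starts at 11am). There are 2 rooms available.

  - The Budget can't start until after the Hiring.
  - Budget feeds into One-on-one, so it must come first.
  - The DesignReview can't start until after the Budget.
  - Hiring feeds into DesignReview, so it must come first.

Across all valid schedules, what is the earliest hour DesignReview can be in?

10am

Precedence pushes DesignReview to at least 10am.
DesignReview at 10am is achievable: DesignReview in 10am; Hiring in 8am; Postmortem in 8am; Budget in 9am; One-on-one in 10am.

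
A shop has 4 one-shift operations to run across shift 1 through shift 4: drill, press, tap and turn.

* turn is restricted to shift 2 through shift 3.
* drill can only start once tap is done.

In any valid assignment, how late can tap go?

Downstream work caps tap at shift 3.
tap at shift 3 is achievable: tap -> shift 3; press -> shift 1; turn -> shift 2; drill -> shift 4.

shift 3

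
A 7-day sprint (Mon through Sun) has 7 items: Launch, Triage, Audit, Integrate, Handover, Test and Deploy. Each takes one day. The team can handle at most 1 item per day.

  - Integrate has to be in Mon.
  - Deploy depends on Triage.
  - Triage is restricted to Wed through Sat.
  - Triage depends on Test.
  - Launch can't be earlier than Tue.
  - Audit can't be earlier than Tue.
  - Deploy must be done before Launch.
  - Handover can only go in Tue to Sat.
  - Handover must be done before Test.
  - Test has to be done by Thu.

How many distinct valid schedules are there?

6

Splitting on Launch: it can be Sat (1), Sun (5). Listing each branch's schedules as (Triage, Audit, Integrate, Handover, Test, Deploy):
Launch=Sat: (Thu,Sun,Mon,Tue,Wed,Fri) — 1.
Launch=Sun: (Thu,Fri,Mon,Tue,Wed,Sat) (Thu,Sat,Mon,Tue,Wed,Fri) (Fri,Tue,Mon,Wed,Thu,Sat) (Fri,Wed,Mon,Tue,Thu,Sat) (Fri,Thu,Mon,Tue,Wed,Sat) — 5.
Summing: 1 + 5 = 6.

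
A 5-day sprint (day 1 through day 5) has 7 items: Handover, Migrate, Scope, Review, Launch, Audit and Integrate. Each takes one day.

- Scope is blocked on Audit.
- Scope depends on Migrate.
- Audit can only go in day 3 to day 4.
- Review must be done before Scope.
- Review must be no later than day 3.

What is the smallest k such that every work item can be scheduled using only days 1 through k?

The precedence chain requires at least 2 distinct days.
Propagating the time windows through the other constraints, Scope can't land before day 4, so the schedule must run through at least day 4.
4 works (last occupied day: day 4): for example Scope -> day 4, Audit -> day 3, Review -> day 1, Handover -> day 1, Migrate -> day 1, Launch -> day 1, Integrate -> day 1.

4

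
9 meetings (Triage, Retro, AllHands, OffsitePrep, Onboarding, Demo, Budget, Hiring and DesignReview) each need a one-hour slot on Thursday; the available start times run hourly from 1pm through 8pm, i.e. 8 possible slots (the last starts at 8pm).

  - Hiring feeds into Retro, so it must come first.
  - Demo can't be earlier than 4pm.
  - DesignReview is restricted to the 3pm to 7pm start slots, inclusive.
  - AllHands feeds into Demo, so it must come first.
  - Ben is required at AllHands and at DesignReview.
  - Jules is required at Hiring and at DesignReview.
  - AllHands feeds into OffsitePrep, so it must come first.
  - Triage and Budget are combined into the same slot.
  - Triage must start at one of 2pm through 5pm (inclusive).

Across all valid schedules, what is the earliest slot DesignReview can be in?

3pm

DesignReview is available from 3pm; DesignReview's own window allows nothing later than 7pm.
DesignReview at 3pm is achievable: Budget -> 2pm; AllHands -> 1pm; OffsitePrep -> 2pm; Retro -> 2pm; Onboarding -> 1pm; DesignReview -> 3pm; Demo -> 4pm; Hiring -> 1pm; Triage -> 2pm.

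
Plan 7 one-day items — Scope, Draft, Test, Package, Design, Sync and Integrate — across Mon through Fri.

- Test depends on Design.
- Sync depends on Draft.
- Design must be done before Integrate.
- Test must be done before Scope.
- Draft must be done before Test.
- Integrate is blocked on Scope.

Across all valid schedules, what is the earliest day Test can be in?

Tue

Precedence pushes Test to at least Tue; downstream work caps Test at Wed.
Test at Tue is achievable: Integrate in Thu, Package in Mon, Design in Mon, Test in Tue, Sync in Tue, Scope in Wed, Draft in Mon.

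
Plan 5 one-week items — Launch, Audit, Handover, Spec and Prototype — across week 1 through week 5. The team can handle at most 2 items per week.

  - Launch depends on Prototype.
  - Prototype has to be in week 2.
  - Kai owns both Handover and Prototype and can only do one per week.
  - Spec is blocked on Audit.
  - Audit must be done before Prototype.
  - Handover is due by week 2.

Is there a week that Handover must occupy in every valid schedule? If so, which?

Handover's window is week 1–week 2.
Prototype is fixed at week 2, and Handover can't share a week with Prototype.
So Handover must be week 1.

week 1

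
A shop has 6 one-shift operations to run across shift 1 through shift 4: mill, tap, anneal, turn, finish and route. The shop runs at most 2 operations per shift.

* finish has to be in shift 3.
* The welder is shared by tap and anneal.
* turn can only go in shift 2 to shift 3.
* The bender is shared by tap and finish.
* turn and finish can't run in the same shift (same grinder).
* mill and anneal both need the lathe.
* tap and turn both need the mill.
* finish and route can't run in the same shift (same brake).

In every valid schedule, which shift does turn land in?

turn's window is shift 2–shift 3.
finish is fixed at shift 3, and turn can't share a shift with finish.
So turn must be shift 2.

shift 2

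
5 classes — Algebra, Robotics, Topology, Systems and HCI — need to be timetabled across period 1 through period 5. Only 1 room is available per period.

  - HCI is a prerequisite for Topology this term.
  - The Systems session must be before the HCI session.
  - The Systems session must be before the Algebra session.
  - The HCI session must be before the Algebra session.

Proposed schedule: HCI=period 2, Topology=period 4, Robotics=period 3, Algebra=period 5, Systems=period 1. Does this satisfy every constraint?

Only 1 room is available per period — holds.
The HCI session must be before the Algebra session — holds.
The Systems session must be before the Algebra session — holds.
HCI is a prerequisite for Topology this term — holds.
The Systems session must be before the HCI session — holds.

Yes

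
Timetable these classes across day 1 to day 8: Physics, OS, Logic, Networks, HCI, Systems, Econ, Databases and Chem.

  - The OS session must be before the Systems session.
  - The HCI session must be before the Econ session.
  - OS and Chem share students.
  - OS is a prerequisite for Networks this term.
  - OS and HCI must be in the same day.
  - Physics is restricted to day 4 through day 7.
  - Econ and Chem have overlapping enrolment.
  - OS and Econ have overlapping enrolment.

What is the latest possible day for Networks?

day 8

Precedence pushes Networks to at least day 2.
Networks at day 8 is achievable: Physics=day 4, OS=day 1, Databases=day 1, Chem=day 3, Econ=day 2, HCI=day 1, Systems=day 2, Logic=day 1, Networks=day 8.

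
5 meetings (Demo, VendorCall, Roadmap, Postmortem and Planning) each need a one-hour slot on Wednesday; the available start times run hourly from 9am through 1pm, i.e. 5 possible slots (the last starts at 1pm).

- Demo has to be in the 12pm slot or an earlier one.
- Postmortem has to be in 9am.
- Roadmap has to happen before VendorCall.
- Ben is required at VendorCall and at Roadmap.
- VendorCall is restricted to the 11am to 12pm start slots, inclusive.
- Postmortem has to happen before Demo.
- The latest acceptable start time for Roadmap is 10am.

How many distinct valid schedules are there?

60

Splitting on Demo: it can be 10am (20), 11am (20), 12pm (20). Listing each branch's schedules as (VendorCall, Roadmap, Postmortem, Planning):
Demo=10am: (11am,9am,9am,9am) (11am,9am,9am,10am) (11am,9am,9am,11am) (11am,9am,9am,12pm) (11am,9am,9am,1pm) (11am,10am,9am,9am) (11am,10am,9am,10am) (11am,10am,9am,11am) (11am,10am,9am,12pm) (11am,10am,9am,1pm) (12pm,9am,9am,9am) (12pm,9am,9am,10am) (12pm,9am,9am,11am) (12pm,9am,9am,12pm) (12pm,9am,9am,1pm) (12pm,10am,9am,9am) (12pm,10am,9am,10am) (12pm,10am,9am,11am) (12pm,10am,9am,12pm) (12pm,10am,9am,1pm) — 20.
Demo=11am: (11am,9am,9am,9am) (11am,9am,9am,10am) (11am,9am,9am,11am) (11am,9am,9am,12pm) (11am,9am,9am,1pm) (11am,10am,9am,9am) (11am,10am,9am,10am) (11am,10am,9am,11am) (11am,10am,9am,12pm) (11am,10am,9am,1pm) (12pm,9am,9am,9am) (12pm,9am,9am,10am) (12pm,9am,9am,11am) (12pm,9am,9am,12pm) (12pm,9am,9am,1pm) (12pm,10am,9am,9am) (12pm,10am,9am,10am) (12pm,10am,9am,11am) (12pm,10am,9am,12pm) (12pm,10am,9am,1pm) — 20.
Demo=12pm: (11am,9am,9am,9am) (11am,9am,9am,10am) (11am,9am,9am,11am) (11am,9am,9am,12pm) (11am,9am,9am,1pm) (11am,10am,9am,9am) (11am,10am,9am,10am) (11am,10am,9am,11am) (11am,10am,9am,12pm) (11am,10am,9am,1pm) (12pm,9am,9am,9am) (12pm,9am,9am,10am) (12pm,9am,9am,11am) (12pm,9am,9am,12pm) (12pm,9am,9am,1pm) (12pm,10am,9am,9am) (12pm,10am,9am,10am) (12pm,10am,9am,11am) (12pm,10am,9am,12pm) (12pm,10am,9am,1pm) — 20.
Summing: 20 + 20 + 20 = 60.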